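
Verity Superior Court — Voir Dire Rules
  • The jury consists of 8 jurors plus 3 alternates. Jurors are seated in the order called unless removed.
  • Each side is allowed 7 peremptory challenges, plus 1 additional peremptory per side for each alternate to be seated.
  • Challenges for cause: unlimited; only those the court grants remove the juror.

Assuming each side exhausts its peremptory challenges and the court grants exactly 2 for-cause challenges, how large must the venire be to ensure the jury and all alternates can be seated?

Seats to fill: 8 + 3 alternates = 11.
Peremptories: 7 + 1×3 = 10 per side × 2 sides = 20.
For-cause removals: 2.
Minimum venire: 11 + 20 + 2 = 33.

33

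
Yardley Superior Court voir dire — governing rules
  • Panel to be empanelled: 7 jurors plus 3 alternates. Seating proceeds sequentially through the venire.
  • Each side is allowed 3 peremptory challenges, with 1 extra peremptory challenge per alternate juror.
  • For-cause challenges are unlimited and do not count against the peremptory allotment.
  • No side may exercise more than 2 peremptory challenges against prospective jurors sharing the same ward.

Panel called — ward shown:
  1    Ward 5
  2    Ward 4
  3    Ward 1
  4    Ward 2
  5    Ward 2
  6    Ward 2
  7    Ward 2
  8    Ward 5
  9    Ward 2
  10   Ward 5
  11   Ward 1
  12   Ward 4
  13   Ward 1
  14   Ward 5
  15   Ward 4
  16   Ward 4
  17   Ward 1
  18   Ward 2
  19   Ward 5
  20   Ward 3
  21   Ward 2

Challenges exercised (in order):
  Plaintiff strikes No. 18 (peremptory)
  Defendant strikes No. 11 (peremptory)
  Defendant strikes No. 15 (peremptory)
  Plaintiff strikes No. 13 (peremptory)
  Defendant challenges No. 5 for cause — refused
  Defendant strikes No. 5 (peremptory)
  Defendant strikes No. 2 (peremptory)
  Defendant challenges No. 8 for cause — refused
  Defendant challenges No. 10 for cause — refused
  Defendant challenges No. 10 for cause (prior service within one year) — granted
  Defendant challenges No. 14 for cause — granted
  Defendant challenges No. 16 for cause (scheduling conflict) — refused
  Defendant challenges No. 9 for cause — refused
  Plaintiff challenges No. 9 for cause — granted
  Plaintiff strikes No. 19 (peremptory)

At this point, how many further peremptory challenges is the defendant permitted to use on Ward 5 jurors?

Defendant peremptories so far: #11, #15, #5, #2 — 4 of 6 used, 2 left overall.
Against Ward 5: none yet — per-ward cap 2 leaves 2.
Binding limit: min(2, 2) = 2.

2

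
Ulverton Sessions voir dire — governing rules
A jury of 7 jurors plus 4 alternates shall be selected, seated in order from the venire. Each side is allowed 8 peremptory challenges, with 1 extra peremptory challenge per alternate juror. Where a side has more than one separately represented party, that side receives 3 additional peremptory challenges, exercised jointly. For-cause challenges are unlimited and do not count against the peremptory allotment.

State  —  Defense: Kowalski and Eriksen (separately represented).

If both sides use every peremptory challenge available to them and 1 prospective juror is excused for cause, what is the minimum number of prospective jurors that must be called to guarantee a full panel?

Seats to fill: 7 + 4 alternates = 11.
Peremptories — State: 8 + 1×4 = 12; Defense: 8 + 1×4 + 3 = 15; total 27.
For-cause removals: 1.
Minimum venire: 11 + 27 + 1 = 39.

39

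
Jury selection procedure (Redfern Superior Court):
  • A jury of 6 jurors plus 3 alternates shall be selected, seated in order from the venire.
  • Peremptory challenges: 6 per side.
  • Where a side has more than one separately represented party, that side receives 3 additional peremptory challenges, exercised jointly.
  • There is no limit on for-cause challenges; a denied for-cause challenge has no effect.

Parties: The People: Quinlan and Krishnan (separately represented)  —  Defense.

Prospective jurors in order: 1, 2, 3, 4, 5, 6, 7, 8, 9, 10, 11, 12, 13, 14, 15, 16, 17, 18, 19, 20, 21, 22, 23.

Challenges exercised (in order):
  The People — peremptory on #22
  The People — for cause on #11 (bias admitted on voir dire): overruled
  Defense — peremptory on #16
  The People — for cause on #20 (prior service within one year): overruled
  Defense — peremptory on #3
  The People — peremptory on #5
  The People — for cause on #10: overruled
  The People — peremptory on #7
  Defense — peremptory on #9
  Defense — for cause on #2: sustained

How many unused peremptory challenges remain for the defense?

3

Defense allotment: 6.
Defense peremptories used: #16, #3, #9 — 3 (the for-cause on #2 doesn't count).
Remaining: 6 − 3 = 3.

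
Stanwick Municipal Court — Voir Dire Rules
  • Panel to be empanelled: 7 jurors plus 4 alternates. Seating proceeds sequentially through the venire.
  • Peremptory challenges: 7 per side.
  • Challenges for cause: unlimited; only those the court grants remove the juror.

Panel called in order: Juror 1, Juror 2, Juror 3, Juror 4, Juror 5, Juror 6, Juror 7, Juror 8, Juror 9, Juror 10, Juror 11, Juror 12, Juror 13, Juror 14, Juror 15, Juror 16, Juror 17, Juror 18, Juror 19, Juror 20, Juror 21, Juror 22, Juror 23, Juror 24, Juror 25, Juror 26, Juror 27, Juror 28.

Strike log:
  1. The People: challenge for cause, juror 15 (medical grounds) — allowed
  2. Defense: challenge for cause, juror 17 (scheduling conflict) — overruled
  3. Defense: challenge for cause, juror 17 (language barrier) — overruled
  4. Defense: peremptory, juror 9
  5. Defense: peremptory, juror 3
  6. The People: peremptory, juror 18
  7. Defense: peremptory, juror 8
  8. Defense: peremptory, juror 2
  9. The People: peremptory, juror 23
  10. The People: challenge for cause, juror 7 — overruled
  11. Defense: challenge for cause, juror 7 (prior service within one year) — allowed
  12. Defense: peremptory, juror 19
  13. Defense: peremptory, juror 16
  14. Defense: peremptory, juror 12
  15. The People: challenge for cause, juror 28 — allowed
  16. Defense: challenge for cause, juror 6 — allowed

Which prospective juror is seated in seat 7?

Removed: #2, #3, #6, #7, #8, #9, #12, #15, #16, #18, #19, #23, #28. (#17 stays — for-cause denied.)
Seating in order: seats 1–7 → #1, #4, #5, #10, #11, #13, #14; alternates → #17, #20, #21, #22.
So seat 7 is #14.

14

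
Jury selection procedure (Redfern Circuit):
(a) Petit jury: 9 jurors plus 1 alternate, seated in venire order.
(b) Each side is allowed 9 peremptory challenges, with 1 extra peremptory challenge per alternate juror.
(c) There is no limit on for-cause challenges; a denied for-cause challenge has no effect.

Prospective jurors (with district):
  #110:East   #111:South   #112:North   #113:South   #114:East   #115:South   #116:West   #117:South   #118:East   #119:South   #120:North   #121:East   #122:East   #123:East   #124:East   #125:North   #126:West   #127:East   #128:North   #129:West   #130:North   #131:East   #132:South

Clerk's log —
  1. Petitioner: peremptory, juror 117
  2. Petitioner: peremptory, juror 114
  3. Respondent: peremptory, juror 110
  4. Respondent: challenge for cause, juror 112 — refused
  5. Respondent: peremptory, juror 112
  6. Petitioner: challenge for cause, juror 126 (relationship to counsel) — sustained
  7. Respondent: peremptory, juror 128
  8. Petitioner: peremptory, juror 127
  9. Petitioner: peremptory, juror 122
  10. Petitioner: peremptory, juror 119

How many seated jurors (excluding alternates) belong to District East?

4

Removed: #110, #112, #114, #117, #119, #122, #126, #127, #128.
Seated jurors 1–9: #111, #113, #115, #116, #118, #120, #121, #123, #124 (alternates #125 not counted).
Of those, in District East: #118, #121, #123, #124 → 4.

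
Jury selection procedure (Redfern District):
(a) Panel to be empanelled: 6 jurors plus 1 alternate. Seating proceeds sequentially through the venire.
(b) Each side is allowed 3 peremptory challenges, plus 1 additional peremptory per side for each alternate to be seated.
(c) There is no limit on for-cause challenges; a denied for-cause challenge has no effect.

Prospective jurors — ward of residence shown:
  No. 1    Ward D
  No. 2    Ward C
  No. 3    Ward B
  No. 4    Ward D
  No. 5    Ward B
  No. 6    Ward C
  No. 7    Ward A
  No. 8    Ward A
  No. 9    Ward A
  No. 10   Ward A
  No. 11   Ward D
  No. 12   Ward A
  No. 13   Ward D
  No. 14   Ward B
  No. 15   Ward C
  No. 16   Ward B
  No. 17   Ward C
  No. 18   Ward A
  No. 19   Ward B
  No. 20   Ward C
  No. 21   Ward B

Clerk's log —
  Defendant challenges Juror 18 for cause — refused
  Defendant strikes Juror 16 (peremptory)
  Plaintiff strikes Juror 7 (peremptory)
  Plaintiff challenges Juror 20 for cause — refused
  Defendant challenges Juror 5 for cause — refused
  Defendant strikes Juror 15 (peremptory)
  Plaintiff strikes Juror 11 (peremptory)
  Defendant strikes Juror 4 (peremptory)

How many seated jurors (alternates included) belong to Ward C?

Removed: #4, #7, #11, #15, #16.
Seated (7 incl. alternates): #1, #2, #3, #5, #6, #8, #9.
Of those, in Ward C: #2, #6 → 2.

2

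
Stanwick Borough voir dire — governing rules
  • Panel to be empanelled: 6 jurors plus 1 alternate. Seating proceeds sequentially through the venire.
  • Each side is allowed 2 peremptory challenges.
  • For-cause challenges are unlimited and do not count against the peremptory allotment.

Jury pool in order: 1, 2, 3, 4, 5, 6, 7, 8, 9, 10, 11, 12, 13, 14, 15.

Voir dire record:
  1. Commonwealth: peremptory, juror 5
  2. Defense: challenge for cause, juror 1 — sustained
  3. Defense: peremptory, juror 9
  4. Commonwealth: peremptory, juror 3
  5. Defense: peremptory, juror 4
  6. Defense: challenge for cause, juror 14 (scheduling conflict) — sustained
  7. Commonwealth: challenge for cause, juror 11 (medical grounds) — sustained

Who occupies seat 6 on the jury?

Removed: #1, #3, #4, #5, #9, #11, #14.
Seating in order: seats 1–6 → #2, #6, #7, #8, #10, #12; alternates → #13.
So seat 6 is #12.

12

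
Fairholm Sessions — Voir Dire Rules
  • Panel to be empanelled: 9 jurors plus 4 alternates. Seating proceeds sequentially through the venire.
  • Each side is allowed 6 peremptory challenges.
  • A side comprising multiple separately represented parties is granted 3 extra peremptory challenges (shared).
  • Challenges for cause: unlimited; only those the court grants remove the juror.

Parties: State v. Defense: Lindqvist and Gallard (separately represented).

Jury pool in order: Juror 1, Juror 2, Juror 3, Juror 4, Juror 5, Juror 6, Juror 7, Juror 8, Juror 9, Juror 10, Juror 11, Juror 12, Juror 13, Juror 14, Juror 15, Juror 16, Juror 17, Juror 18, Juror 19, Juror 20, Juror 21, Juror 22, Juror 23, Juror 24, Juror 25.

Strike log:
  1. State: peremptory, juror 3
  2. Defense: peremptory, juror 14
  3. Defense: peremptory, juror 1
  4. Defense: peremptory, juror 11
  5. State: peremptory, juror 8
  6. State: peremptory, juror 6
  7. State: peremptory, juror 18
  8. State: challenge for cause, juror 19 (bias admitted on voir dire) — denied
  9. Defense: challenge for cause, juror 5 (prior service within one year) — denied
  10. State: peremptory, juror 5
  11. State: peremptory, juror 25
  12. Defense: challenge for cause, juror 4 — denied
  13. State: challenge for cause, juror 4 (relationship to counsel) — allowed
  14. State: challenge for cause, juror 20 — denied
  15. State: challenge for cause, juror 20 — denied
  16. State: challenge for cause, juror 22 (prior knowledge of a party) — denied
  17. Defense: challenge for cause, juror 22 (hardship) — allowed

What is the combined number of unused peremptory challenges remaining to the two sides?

6

State allotment: 6. Defense allotment: 6 base + 3 multi-party = 9.
State peremptories used: #3, #8, #6, #18, #5, #25 — 6 (for-cause on #19, #4, #20, #20, #22 don't count).
Defense peremptories used: #14, #1, #11 — 3 (for-cause on #5, #4, #22 don't count).
Remaining: (6 − 6) + (9 − 3) = 6.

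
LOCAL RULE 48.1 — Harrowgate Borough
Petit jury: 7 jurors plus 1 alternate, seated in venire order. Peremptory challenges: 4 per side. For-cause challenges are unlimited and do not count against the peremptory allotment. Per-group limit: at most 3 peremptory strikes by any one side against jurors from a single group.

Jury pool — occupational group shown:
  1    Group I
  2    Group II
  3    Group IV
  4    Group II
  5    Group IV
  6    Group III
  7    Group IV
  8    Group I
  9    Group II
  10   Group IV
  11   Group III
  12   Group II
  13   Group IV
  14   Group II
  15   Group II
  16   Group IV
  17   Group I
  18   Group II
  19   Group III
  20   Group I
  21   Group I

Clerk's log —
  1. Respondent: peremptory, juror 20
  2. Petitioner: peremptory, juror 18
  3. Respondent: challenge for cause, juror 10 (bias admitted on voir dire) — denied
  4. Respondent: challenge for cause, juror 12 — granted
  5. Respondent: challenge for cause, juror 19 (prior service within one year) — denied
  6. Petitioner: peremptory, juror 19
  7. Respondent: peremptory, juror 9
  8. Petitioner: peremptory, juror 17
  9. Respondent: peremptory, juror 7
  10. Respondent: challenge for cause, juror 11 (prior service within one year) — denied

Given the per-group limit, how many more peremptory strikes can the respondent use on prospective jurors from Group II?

Respondent peremptories so far: #20, #9, #7 — 3 of 4 used, 1 left overall.
Against Group II: #9 — 1 used; per-group cap 3 leaves 2.
Binding limit: min(1, 2) = 1.

1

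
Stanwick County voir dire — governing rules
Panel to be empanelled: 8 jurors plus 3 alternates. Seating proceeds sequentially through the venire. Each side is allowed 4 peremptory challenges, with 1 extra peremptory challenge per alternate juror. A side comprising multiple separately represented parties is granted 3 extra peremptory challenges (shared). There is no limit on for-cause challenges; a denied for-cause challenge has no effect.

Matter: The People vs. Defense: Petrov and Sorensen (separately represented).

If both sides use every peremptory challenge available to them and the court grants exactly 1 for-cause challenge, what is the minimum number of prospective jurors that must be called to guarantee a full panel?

Seats to fill: 8 + 3 alternates = 11.
Peremptories — The People: 4 + 1×3 = 7; Defense: 4 + 1×3 + 3 = 10; total 17.
For-cause removals: 1.
Minimum venire: 11 + 17 + 1 = 29.

29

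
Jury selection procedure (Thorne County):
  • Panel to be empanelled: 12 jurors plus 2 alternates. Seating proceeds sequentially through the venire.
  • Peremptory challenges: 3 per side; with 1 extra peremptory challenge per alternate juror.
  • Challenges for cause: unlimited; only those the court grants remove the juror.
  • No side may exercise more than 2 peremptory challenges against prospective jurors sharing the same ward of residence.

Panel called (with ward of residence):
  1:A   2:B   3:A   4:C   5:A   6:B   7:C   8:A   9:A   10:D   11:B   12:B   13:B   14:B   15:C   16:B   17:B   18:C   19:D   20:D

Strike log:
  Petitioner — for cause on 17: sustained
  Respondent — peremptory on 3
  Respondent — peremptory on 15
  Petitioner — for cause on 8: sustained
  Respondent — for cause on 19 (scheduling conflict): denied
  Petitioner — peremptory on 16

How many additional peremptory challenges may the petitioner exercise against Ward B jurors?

1

Petitioner peremptories so far: #16 — 1 of 5 used, 4 left overall.
Against Ward B: #16 — 1 used; per-ward cap 2 leaves 1.
Binding limit: min(4, 1) = 1.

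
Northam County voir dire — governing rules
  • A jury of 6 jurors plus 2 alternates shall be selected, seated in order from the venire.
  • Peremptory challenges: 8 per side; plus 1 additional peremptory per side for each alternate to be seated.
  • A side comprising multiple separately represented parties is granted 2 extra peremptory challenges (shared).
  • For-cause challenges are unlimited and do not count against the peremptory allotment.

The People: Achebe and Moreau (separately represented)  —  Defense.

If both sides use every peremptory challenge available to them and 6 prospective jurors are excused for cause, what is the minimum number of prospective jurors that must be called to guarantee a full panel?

36

Seats to fill: 6 + 2 alternates = 8.
Peremptories — The People: 8 + 1×2 + 2 = 12; Defense: 8 + 1×2 = 10; total 22.
For-cause removals: 6.
Minimum venire: 8 + 22 + 6 = 36.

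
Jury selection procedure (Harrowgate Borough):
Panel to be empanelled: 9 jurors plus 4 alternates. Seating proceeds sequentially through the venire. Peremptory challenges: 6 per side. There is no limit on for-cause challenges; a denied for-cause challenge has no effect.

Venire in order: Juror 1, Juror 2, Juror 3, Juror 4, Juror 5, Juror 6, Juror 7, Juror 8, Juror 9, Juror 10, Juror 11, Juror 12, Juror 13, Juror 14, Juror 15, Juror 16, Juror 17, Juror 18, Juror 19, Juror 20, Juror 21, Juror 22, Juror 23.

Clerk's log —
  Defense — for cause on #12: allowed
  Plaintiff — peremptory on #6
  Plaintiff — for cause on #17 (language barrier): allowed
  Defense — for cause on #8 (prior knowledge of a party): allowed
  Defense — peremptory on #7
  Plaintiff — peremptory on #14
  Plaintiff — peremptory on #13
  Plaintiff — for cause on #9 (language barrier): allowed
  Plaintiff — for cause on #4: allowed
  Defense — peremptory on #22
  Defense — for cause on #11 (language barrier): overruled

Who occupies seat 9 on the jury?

Removed: #4, #6, #7, #8, #9, #12, #13, #14, #17, #22. (#11 stays — for-cause denied.)
Seating in order: seats 1–9 → #1, #2, #3, #5, #10, #11, #15, #16, #18; alternates → #19, #20, #21, #23.
So seat 9 is #18.

18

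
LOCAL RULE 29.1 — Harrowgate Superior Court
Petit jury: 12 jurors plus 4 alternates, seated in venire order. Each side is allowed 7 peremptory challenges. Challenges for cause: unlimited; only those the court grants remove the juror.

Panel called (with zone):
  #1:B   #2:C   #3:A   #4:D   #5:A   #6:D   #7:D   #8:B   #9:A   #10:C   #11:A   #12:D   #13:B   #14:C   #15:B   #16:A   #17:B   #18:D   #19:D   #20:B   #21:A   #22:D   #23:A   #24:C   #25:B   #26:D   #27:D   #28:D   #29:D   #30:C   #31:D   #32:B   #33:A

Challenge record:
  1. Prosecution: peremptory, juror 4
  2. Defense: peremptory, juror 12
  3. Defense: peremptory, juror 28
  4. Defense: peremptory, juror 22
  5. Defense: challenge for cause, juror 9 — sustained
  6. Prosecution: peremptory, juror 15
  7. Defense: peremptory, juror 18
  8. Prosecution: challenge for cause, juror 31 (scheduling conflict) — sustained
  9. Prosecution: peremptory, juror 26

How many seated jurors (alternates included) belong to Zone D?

Removed: #4, #9, #12, #15, #18, #22, #26, #28, #31.
Seated (16 incl. alternates): #1, #2, #3, #5, #6, #7, #8, #10, #11, #13, #14, #16, #17, #19, #20, #21.
Of those, in Zone D: #6, #7, #19 → 3.

3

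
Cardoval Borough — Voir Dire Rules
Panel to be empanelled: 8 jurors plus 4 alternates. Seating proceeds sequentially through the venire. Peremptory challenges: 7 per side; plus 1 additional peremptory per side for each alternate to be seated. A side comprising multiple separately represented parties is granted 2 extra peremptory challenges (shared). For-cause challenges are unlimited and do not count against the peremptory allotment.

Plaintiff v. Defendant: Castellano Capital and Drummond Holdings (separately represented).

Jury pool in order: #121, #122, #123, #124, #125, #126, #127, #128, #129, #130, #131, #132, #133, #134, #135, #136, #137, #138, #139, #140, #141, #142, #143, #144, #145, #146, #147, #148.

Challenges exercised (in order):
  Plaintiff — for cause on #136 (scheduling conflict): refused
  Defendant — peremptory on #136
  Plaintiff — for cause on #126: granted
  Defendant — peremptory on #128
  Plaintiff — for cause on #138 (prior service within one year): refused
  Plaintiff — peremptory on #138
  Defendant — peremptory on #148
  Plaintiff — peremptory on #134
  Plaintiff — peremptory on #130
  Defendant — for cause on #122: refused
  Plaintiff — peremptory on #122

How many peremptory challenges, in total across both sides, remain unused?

17

Plaintiff allotment: 7 base + 1 × 4 alternates = 11. Defendant allotment: 7 base + 1 × 4 alternates + 2 multi-party = 13.
Plaintiff peremptories used: #138, #134, #130, #122 — 4 (for-cause on #136, #126, #138 don't count).
Defendant peremptories used: #136, #128, #148 — 3 (the for-cause on #122 doesn't count).
Remaining: (11 − 4) + (13 − 3) = 17.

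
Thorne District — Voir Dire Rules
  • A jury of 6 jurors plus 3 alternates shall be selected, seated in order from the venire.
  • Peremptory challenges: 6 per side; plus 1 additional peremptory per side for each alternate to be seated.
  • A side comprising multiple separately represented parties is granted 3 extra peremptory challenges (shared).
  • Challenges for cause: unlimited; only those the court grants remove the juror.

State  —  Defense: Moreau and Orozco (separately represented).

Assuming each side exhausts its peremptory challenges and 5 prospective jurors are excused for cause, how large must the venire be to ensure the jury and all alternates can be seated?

35

Seats to fill: 6 + 3 alternates = 9.
Peremptories — State: 6 + 1×3 = 9; Defense: 6 + 1×3 + 3 = 12; total 21.
For-cause removals: 5.
Minimum venire: 9 + 21 + 5 = 35.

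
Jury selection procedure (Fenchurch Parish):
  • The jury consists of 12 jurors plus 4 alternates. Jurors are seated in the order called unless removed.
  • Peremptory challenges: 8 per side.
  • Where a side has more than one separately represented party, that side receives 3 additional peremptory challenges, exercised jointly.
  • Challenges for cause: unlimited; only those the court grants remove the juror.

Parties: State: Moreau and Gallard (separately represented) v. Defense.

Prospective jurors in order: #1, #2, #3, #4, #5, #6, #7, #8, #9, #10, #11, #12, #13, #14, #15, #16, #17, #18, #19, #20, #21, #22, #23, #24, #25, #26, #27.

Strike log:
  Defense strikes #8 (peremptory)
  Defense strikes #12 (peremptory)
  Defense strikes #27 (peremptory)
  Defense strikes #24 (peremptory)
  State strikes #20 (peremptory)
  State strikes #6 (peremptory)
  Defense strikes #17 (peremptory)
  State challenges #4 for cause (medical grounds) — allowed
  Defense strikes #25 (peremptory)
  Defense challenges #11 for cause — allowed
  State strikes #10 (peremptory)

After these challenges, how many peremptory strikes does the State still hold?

State allotment: 8 base + 3 multi-party = 11.
State peremptories used: #20, #6, #10 — 3 (the for-cause on #4 doesn't count).
Remaining: 11 − 3 = 8.

8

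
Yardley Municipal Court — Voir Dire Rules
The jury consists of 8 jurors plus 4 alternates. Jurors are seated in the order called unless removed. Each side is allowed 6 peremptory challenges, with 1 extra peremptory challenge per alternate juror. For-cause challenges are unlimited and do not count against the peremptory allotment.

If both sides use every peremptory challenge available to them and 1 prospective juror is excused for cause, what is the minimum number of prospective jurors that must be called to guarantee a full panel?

33

Seats to fill: 8 + 4 alternates = 12.
Peremptories: 6 + 1×4 = 10 per side × 2 sides = 20.
For-cause removals: 1.
Minimum venire: 12 + 20 + 1 = 33.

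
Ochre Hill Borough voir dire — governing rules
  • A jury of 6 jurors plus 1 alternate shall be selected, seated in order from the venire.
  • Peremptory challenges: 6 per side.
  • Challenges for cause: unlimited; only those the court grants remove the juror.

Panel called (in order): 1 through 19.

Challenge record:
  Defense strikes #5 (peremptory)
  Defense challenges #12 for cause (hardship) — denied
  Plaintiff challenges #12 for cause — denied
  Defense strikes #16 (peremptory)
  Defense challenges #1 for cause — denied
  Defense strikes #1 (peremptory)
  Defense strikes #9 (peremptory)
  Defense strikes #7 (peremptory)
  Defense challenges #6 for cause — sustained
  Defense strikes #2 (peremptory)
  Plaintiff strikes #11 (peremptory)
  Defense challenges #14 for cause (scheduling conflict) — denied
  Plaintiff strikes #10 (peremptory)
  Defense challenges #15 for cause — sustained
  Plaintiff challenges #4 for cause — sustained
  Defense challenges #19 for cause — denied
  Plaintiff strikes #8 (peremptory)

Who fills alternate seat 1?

19

Removed: #1, #2, #4, #5, #6, #7, #8, #9, #10, #11, #15, #16. (#12, #14, #19 stay — for-cause denied.)
Filling seats in venire order through position 7: #3, #12, #13, #14, #17, #18, #19.
So alternate 1 is #19.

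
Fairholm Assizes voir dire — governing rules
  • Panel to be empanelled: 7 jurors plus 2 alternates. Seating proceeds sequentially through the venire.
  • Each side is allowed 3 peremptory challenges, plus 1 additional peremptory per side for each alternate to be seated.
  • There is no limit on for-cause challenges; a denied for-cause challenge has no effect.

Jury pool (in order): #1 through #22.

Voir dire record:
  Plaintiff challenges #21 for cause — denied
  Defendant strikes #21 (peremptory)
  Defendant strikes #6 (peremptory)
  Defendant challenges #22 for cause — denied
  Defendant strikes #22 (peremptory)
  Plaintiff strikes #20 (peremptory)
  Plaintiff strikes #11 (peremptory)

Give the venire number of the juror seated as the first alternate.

Removed: #6, #11, #20, #21, #22.
Seating in order: seats 1–7 → #1, #2, #3, #4, #5, #7, #8; alternates → #9, #10.
So alternate 1 is #9.

9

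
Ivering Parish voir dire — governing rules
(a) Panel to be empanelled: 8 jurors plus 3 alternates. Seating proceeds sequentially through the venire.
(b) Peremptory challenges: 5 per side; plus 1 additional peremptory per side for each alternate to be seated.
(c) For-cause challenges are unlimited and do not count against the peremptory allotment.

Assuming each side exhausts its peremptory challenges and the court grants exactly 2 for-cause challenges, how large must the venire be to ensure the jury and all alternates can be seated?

29

Seats to fill: 8 + 3 alternates = 11.
Peremptories: 5 + 1×3 = 8 per side × 2 sides = 16.
For-cause removals: 2.
Minimum venire: 11 + 16 + 2 = 29.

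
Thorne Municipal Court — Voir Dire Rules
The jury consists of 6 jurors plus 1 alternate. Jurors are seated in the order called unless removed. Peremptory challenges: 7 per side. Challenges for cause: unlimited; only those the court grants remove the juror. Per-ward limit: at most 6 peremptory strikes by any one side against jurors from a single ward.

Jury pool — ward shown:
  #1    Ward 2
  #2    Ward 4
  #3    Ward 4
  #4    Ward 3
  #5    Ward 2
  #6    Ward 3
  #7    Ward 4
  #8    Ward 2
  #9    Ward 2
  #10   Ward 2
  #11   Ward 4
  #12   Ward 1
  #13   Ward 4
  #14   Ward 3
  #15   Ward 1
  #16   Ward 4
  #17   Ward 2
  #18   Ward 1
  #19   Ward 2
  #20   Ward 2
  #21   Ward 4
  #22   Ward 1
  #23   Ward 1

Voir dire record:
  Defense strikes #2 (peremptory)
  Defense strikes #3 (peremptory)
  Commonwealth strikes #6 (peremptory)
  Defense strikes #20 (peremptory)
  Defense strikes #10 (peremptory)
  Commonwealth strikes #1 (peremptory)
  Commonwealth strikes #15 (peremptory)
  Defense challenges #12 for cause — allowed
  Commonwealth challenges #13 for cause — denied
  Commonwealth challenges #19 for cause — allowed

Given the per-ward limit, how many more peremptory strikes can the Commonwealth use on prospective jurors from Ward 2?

Commonwealth peremptories so far: #6, #1, #15 — 3 of 7 used, 4 left overall.
Against Ward 2: #1 — 1 used; per-ward cap 6 leaves 5.
Binding limit: min(4, 5) = 4.

4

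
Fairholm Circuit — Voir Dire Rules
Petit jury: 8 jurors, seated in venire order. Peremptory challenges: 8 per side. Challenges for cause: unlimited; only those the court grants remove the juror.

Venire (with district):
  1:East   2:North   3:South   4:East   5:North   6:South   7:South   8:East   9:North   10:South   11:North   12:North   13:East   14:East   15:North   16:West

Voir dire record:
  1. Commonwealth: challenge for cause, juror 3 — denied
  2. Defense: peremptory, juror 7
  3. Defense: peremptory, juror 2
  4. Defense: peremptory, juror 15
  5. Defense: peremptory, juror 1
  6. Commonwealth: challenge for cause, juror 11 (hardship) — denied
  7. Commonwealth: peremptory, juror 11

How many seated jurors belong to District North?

3

Removed: #1, #2, #7, #11, #15.
Seated jurors 1–8: #3, #4, #5, #6, #8, #9, #10, #12.
Of those, in District North: #5, #9, #12 → 3.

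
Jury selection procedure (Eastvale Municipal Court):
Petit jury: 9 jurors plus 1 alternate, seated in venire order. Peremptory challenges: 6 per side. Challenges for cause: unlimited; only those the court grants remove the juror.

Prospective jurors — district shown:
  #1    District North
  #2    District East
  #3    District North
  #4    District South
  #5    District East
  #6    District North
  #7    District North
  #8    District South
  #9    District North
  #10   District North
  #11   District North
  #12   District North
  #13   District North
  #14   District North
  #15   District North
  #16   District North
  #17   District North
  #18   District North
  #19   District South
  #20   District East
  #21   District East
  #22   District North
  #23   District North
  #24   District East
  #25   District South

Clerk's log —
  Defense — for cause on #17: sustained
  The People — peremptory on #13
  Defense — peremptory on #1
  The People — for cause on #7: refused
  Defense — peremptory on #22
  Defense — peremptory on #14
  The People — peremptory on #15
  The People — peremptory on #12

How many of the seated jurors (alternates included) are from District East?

2

Removed: #1, #12, #13, #14, #15, #17, #22.
Seated (10 incl. alternates): #2, #3, #4, #5, #6, #7, #8, #9, #10, #11.
Of those, in District East: #2, #5 → 2.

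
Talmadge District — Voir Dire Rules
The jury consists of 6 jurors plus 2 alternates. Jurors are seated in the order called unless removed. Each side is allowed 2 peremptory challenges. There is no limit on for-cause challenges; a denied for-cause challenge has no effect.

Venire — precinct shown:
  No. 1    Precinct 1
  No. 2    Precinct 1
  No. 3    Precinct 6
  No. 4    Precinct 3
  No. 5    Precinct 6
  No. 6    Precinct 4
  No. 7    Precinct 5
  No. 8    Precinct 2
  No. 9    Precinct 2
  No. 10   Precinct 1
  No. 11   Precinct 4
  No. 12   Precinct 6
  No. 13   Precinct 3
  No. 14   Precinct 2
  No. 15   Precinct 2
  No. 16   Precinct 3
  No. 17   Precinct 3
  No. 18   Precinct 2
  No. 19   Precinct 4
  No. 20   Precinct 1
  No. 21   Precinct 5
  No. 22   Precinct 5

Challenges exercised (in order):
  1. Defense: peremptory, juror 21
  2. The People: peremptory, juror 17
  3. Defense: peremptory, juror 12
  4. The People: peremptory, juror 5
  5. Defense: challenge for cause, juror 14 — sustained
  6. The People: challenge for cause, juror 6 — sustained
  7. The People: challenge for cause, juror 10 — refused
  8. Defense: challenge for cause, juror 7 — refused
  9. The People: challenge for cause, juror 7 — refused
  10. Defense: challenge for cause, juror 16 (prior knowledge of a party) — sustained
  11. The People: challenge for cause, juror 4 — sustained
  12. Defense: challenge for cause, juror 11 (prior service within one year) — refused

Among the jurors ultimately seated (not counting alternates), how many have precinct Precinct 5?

1

Removed: #4, #5, #6, #12, #14, #16, #17, #21.
Seated jurors 1–6: #1, #2, #3, #7, #8, #9 (alternates #10, #11 not counted).
Of those, in Precinct 5: #7 → 1.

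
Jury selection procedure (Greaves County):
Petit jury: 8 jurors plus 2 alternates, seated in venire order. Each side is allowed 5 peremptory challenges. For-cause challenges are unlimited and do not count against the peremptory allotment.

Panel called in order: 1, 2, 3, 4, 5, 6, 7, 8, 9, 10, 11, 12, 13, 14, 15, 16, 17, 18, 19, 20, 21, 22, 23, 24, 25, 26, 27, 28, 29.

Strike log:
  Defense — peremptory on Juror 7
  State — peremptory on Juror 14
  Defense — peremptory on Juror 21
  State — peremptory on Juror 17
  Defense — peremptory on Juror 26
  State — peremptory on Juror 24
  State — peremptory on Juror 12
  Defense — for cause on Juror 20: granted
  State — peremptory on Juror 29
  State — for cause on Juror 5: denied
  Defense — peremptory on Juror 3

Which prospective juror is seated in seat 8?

10

Removed: #3, #7, #12, #14, #17, #20, #21, #24, #26, #29. (#5 stays — for-cause denied.)
Seating in order: seats 1–8 → #1, #2, #4, #5, #6, #8, #9, #10; alternates → #11, #13.
So seat 8 is #10.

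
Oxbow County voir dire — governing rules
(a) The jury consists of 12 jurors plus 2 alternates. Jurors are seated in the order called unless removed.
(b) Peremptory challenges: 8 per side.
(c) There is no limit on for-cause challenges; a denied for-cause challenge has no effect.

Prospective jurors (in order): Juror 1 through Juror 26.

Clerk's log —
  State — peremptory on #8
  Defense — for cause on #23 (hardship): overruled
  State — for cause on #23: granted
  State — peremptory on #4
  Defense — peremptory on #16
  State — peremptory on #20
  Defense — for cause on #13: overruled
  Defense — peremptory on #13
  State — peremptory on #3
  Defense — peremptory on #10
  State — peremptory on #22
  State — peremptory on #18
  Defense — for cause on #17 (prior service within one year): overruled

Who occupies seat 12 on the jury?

19

Removed: #3, #4, #8, #10, #13, #16, #18, #20, #22, #23. (#17 stays — for-cause denied.)
Filling seats in venire order through position 12: #1, #2, #5, #6, #7, #9, #11, #12, #14, #15, #17, #19.
So seat 12 is #19.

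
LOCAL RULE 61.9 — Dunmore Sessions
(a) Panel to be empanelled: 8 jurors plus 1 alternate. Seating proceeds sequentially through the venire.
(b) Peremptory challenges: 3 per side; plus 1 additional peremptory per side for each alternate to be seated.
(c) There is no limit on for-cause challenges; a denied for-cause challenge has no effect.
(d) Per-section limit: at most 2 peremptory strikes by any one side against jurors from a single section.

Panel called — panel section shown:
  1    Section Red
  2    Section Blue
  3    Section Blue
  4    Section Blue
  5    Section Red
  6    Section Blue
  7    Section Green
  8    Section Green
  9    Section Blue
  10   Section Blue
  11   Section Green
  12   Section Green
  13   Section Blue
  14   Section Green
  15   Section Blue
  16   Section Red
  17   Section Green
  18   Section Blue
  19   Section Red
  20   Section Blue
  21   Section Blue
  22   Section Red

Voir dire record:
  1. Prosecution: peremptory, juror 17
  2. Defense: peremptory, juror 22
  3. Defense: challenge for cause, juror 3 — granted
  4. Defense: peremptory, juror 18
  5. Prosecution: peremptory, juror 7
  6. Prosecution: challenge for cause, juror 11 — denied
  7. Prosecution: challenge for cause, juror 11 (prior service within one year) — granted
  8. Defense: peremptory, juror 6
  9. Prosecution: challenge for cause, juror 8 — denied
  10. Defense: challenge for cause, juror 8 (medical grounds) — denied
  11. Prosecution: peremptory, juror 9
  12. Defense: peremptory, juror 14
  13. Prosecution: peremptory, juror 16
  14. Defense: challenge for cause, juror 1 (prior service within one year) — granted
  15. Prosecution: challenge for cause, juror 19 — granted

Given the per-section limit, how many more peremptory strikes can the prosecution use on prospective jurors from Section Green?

Prosecution peremptories so far: #17, #7, #9, #16 — 4 of 4 used, 0 left overall.
Against Section Green: #17, #7 — 2 used; per-section cap 2 leaves 0.
Binding limit: min(0, 0) = 0.

0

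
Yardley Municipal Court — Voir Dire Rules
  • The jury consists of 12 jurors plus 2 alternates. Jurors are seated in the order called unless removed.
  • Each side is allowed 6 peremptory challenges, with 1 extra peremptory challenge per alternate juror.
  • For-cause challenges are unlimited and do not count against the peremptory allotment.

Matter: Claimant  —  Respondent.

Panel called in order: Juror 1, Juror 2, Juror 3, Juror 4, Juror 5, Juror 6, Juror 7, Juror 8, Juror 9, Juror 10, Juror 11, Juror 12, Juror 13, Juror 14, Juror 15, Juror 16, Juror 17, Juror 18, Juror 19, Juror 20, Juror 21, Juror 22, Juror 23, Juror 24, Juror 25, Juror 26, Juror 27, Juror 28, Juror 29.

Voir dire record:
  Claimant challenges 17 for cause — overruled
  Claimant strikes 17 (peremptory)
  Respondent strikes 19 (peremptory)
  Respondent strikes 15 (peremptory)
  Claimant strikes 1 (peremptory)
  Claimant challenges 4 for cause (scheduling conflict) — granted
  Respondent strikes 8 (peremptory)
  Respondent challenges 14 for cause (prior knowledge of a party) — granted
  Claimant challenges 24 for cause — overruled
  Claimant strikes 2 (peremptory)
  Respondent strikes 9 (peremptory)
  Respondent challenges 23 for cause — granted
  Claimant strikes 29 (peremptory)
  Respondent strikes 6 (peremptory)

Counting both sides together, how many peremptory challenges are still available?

Claimant allotment: 6 base + 1 × 2 alternates = 8. Respondent allotment: 6 base + 1 × 2 alternates = 8.
Claimant peremptories used: #17, #1, #2, #29 — 4 (for-cause on #17, #4, #24 don't count).
Respondent peremptories used: #19, #15, #8, #9, #6 — 5 (for-cause on #14, #23 don't count).
Remaining: (8 − 4) + (8 − 5) = 7.

7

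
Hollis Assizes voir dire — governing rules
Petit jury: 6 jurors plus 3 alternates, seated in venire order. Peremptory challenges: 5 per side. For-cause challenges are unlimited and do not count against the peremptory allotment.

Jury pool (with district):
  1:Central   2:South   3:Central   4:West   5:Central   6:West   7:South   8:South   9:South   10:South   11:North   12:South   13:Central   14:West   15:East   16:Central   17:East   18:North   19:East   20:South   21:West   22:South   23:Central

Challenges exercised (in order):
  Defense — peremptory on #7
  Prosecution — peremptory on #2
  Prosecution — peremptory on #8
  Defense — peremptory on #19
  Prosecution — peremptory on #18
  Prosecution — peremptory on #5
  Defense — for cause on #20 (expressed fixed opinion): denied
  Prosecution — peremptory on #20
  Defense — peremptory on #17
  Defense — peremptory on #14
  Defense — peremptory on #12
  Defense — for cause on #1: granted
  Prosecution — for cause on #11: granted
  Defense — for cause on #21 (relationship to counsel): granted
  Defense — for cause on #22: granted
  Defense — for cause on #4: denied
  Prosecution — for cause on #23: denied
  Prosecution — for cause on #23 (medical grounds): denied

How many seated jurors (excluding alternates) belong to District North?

0

Removed: #1, #2, #5, #7, #8, #11, #12, #14, #17, #18, #19, #20, #21, #22.
Seated jurors 1–6: #3, #4, #6, #9, #10, #13 (alternates #15, #16, #23 not counted).
None of those are in District North → 0.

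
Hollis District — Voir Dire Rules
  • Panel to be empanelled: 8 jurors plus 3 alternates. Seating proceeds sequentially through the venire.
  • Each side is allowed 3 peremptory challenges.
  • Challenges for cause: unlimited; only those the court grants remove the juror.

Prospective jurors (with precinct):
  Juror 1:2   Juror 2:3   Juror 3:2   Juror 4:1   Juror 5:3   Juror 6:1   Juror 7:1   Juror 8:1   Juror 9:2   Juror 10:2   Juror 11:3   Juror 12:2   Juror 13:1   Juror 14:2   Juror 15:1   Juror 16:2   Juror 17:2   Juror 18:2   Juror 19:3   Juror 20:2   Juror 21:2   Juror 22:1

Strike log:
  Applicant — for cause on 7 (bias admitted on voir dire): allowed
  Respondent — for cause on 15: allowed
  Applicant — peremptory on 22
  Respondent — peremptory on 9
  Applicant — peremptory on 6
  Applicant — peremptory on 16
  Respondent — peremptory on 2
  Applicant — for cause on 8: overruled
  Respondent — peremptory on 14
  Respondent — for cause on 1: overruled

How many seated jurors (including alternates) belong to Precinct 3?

Removed: #2, #6, #7, #9, #14, #15, #16, #22.
Seated (11 incl. alternates): #1, #3, #4, #5, #8, #10, #11, #12, #13, #17, #18.
Of those, in Precinct 3: #5, #11 → 2.

2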